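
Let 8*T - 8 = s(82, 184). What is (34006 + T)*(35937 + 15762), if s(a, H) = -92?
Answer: 3515066709/2 ≈ 1.7575e+9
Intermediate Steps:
T = -21/2 (T = 1 + (⅛)*(-92) = 1 - 23/2 = -21/2 ≈ -10.500)
(34006 + T)*(35937 + 15762) = (34006 - 21/2)*(35937 + 15762) = (67991/2)*51699 = 3515066709/2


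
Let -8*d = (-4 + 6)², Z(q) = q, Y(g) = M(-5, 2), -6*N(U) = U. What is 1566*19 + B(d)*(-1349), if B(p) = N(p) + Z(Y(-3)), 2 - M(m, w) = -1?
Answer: 307135/12 ≈ 25595.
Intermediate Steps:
M(m, w) = 3 (M(m, w) = 2 - 1*(-1) = 2 + 1 = 3)
N(U) = -U/6
Y(g) = 3
d = -½ (d = -(-4 + 6)²/8 = -⅛*2² = -⅛*4 = -½ ≈ -0.50000)
B(p) = 3 - p/6 (B(p) = -p/6 + 3 = 3 - p/6)
1566*19 + B(d)*(-1349) = 1566*19 + (3 - ⅙*(-½))*(-1349) = 29754 + (3 + 1/12)*(-1349) = 29754 + (37/12)*(-1349) = 29754 - 49913/12 = 307135/12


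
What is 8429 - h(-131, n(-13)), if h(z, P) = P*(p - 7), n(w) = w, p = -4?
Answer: 8286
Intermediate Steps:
h(z, P) = -11*P (h(z, P) = P*(-4 - 7) = P*(-11) = -11*P)
8429 - h(-131, n(-13)) = 8429 - (-11)*(-13) = 8429 - 1*143 = 8429 - 143 = 8286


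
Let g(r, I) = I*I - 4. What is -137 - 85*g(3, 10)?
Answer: -8297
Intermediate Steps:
g(r, I) = -4 + I**2 (g(r, I) = I**2 - 4 = -4 + I**2)
-137 - 85*g(3, 10) = -137 - 85*(-4 + 10**2) = -137 - 85*(-4 + 100) = -137 - 85*96 = -137 - 8160 = -8297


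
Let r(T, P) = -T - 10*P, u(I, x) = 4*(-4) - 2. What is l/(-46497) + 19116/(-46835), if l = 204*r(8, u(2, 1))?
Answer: -844061044/725895665 ≈ -1.1628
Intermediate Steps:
u(I, x) = -18 (u(I, x) = -16 - 2 = -18)
l = 35088 (l = 204*(-1*8 - 10*(-18)) = 204*(-8 + 180) = 204*172 = 35088)
l/(-46497) + 19116/(-46835) = 35088/(-46497) + 19116/(-46835) = 35088*(-1/46497) + 19116*(-1/46835) = -11696/15499 - 19116/46835 = -844061044/725895665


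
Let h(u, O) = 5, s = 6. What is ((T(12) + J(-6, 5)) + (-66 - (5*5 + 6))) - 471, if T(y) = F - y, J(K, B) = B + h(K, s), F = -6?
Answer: -576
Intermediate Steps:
J(K, B) = 5 + B (J(K, B) = B + 5 = 5 + B)
T(y) = -6 - y
((T(12) + J(-6, 5)) + (-66 - (5*5 + 6))) - 471 = (((-6 - 1*12) + (5 + 5)) + (-66 - (5*5 + 6))) - 471 = (((-6 - 12) + 10) + (-66 - (25 + 6))) - 471 = ((-18 + 10) + (-66 - 1*31)) - 471 = (-8 + (-66 - 31)) - 471 = (-8 - 97) - 471 = -105 - 471 = -576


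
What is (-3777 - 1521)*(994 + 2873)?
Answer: -20487366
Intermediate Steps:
(-3777 - 1521)*(994 + 2873) = -5298*3867 = -20487366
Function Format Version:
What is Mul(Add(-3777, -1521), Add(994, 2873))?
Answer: -20487366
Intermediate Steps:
Mul(Add(-3777, -1521), Add(994, 2873)) = Mul(-5298, 3867) = -20487366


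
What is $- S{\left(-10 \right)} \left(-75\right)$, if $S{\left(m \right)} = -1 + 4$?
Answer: $225$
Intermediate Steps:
$S{\left(m \right)} = 3$
$- S{\left(-10 \right)} \left(-75\right) = \left(-1\right) 3 \left(-75\right) = \left(-3\right) \left(-75\right) = 225$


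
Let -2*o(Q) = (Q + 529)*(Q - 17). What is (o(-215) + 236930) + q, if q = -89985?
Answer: 183369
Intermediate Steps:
o(Q) = -(-17 + Q)*(529 + Q)/2 (o(Q) = -(Q + 529)*(Q - 17)/2 = -(529 + Q)*(-17 + Q)/2 = -(-17 + Q)*(529 + Q)/2)
(o(-215) + 236930) + q = ((8993/2 - 256*(-215) - ½*(-215)²) + 236930) - 89985 = ((8993/2 + 55040 - ½*46225) + 236930) - 89985 = ((8993/2 + 55040 - 46225/2) + 236930) - 89985 = (36424 + 236930) - 89985 = 273354 - 89985 = 183369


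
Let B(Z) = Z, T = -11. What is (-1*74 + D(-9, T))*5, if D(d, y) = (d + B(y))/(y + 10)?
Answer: -270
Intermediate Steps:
D(d, y) = (d + y)/(10 + y) (D(d, y) = (d + y)/(y + 10) = (d + y)/(10 + y))
(-1*74 + D(-9, T))*5 = (-1*74 + (-9 - 11)/(10 - 11))*5 = (-74 - 20/(-1))*5 = (-74 - 1*(-20))*5 = (-74 + 20)*5 = -54*5 = -270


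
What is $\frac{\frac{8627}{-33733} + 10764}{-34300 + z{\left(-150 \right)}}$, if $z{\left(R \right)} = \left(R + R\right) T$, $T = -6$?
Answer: $- \frac{72618677}{219264500} \approx -0.33119$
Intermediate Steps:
$z{\left(R \right)} = - 12 R$ ($z{\left(R \right)} = \left(R + R\right) \left(-6\right) = 2 R \left(-6\right) = - 12 R$)
$\frac{\frac{8627}{-33733} + 10764}{-34300 + z{\left(-150 \right)}} = \frac{\frac{8627}{-33733} + 10764}{-34300 - -1800} = \frac{8627 \left(- \frac{1}{33733}\right) + 10764}{-34300 + 1800} = \frac{- \frac{8627}{33733} + 10764}{-32500} = \frac{363093385}{33733} \left(- \frac{1}{32500}\right) = - \frac{72618677}{219264500}$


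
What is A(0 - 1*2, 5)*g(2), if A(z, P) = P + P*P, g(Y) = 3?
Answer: 90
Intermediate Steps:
A(z, P) = P + P**2
A(0 - 1*2, 5)*g(2) = (5*(1 + 5))*3 = (5*6)*3 = 30*3 = 90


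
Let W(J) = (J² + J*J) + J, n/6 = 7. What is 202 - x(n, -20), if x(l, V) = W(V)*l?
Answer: -32558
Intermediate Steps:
n = 42 (n = 6*7 = 42)
W(J) = J + 2*J² (W(J) = (J² + J²) + J = 2*J² + J = J + 2*J²)
x(l, V) = V*l*(1 + 2*V) (x(l, V) = (V*(1 + 2*V))*l = V*l*(1 + 2*V))
202 - x(n, -20) = 202 - (-20)*42*(1 + 2*(-20)) = 202 - (-20)*42*(1 - 40) = 202 - (-20)*42*(-39) = 202 - 1*32760 = 202 - 32760 = -32558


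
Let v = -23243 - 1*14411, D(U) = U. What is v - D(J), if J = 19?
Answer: -37673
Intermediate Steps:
v = -37654 (v = -23243 - 14411 = -37654)
v - D(J) = -37654 - 1*19 = -37654 - 19 = -37673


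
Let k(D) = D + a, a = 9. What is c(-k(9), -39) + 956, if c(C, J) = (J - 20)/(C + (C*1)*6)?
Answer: 120515/126 ≈ 956.47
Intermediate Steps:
k(D) = 9 + D (k(D) = D + 9 = 9 + D)
c(C, J) = (-20 + J)/(7*C) (c(C, J) = (-20 + J)/(C + C*6) = (-20 + J)/(C + 6*C) = (-20 + J)/((7*C)) = (-20 + J)*(1/(7*C)) = (-20 + J)/(7*C))
c(-k(9), -39) + 956 = (-20 - 39)/(7*((-(9 + 9)))) + 956 = (1/7)*(-59)/(-1*18) + 956 = (1/7)*(-59)/(-18) + 956 = (1/7)*(-1/18)*(-59) + 956 = 59/126 + 956 = 120515/126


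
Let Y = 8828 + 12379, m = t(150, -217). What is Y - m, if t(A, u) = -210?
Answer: 21417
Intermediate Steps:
m = -210
Y = 21207
Y - m = 21207 - 1*(-210) = 21207 + 210 = 21417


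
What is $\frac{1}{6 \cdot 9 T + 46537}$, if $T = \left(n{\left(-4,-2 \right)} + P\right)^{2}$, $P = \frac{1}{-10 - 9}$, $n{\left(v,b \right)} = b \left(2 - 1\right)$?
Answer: $\frac{361}{16881991} \approx 2.1384 \cdot 10^{-5}$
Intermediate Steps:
$n{\left(v,b \right)} = b$ ($n{\left(v,b \right)} = b 1 = b$)
$P = - \frac{1}{19}$ ($P = \frac{1}{-19} = - \frac{1}{19} \approx -0.052632$)
$T = \frac{1521}{361}$ ($T = \left(-2 - \frac{1}{19}\right)^{2} = \left(- \frac{39}{19}\right)^{2} = \frac{1521}{361} \approx 4.2133$)
$\frac{1}{6 \cdot 9 T + 46537} = \frac{1}{6 \cdot 9 \cdot \frac{1521}{361} + 46537} = \frac{1}{54 \cdot \frac{1521}{361} + 46537} = \frac{1}{\frac{82134}{361} + 46537} = \frac{1}{\frac{16881991}{361}} = \frac{361}{16881991}$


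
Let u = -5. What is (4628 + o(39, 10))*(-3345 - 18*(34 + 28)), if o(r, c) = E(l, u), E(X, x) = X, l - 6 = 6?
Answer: -20699040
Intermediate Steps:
l = 12 (l = 6 + 6 = 12)
o(r, c) = 12
(4628 + o(39, 10))*(-3345 - 18*(34 + 28)) = (4628 + 12)*(-3345 - 18*(34 + 28)) = 4640*(-3345 - 18*62) = 4640*(-3345 - 1116) = 4640*(-4461) = -20699040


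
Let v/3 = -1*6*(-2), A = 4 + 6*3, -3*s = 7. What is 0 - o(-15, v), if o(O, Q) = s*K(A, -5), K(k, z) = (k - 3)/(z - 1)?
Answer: -133/18 ≈ -7.3889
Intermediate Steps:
s = -7/3 (s = -1/3*7 = -7/3 ≈ -2.3333)
A = 22 (A = 4 + 18 = 22)
v = 36 (v = 3*(-1*6*(-2)) = 3*(-6*(-2)) = 3*12 = 36)
K(k, z) = (-3 + k)/(-1 + z)
o(O, Q) = 133/18 (o(O, Q) = -7*(-3 + 22)/(3*(-1 - 5)) = -7*19/(3*(-6)) = -(-7)*19/18 = -7/3*(-19/6) = 133/18)
0 - o(-15, v) = 0 - 1*133/18 = 0 - 133/18 = -133/18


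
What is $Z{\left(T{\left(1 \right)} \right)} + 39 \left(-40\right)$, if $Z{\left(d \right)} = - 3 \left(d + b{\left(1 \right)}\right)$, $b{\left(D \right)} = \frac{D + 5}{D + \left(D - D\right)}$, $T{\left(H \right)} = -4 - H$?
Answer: $-1563$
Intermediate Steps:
$b{\left(D \right)} = \frac{5 + D}{D}$ ($b{\left(D \right)} = \frac{5 + D}{D + 0} = \frac{5 + D}{D}$)
$Z{\left(d \right)} = -18 - 3 d$ ($Z{\left(d \right)} = - 3 \left(d + \frac{5 + 1}{1}\right) = - 3 \left(d + 1 \cdot 6\right) = - 3 \left(d + 6\right) = - 3 \left(6 + d\right) = -18 - 3 d$)
$Z{\left(T{\left(1 \right)} \right)} + 39 \left(-40\right) = \left(-18 - 3 \left(-4 - 1\right)\right) + 39 \left(-40\right) = \left(-18 - 3 \left(-4 - 1\right)\right) - 1560 = \left(-18 - -15\right) - 1560 = \left(-18 + 15\right) - 1560 = -3 - 1560 = -1563$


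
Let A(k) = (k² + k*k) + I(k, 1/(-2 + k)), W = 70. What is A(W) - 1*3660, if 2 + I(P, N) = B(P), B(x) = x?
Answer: 6208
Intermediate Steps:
I(P, N) = -2 + P
A(k) = -2 + k + 2*k² (A(k) = (k² + k*k) + (-2 + k) = (k² + k²) + (-2 + k) = 2*k² + (-2 + k) = -2 + k + 2*k²)
A(W) - 1*3660 = (-2 + 70 + 2*70²) - 1*3660 = (-2 + 70 + 2*4900) - 3660 = (-2 + 70 + 9800) - 3660 = 9868 - 3660 = 6208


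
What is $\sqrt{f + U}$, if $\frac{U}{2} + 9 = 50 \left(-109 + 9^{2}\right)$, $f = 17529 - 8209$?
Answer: $\sqrt{6502} \approx 80.635$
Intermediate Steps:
$f = 9320$
$U = -2818$ ($U = -18 + 2 \cdot 50 \left(-109 + 9^{2}\right) = -18 + 2 \cdot 50 \left(-109 + 81\right) = -18 + 2 \cdot 50 \left(-28\right) = -18 + 2 \left(-1400\right) = -18 - 2800 = -2818$)
$\sqrt{f + U} = \sqrt{9320 - 2818} = \sqrt{6502}$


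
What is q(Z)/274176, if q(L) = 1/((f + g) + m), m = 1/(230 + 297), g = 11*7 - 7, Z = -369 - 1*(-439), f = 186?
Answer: 31/2175876864 ≈ 1.4247e-8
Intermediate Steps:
Z = 70 (Z = -369 + 439 = 70)
g = 70 (g = 77 - 7 = 70)
m = 1/527 ≈ 0.0018975
q(L) = 527/134913 (q(L) = 1/((186 + 70) + 1/527) = 1/(256 + 1/527) = 1/(134913/527) = 527/134913)
q(Z)/274176 = (527/134913)/274176 = (527/134913)*(1/274176) = 31/2175876864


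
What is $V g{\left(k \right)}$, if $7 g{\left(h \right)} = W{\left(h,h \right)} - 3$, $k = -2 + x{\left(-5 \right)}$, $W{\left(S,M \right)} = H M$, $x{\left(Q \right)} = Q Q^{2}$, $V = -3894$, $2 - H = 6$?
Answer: $- \frac{1966470}{7} \approx -2.8092 \cdot 10^{5}$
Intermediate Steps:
$H = -4$ ($H = 2 - 6 = -4$)
$x{\left(Q \right)} = Q^{3}$
$W{\left(S,M \right)} = - 4 M$
$k = -127$ ($k = -2 + \left(-5\right)^{3} = -2 - 125 = -127$)
$g{\left(h \right)} = - \frac{3}{7} - \frac{4 h}{7}$ ($g{\left(h \right)} = \frac{- 4 h - 3}{7} = \frac{-3 - 4 h}{7} = - \frac{3}{7} - \frac{4 h}{7}$)
$V g{\left(k \right)} = - 3894 \left(- \frac{3}{7} - - \frac{508}{7}\right) = - 3894 \left(- \frac{3}{7} + \frac{508}{7}\right) = \left(-3894\right) \frac{505}{7} = - \frac{1966470}{7}$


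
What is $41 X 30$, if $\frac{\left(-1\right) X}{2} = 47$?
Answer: $-115620$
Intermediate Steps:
$X = -94$ ($X = \left(-2\right) 47 = -94$)
$41 X 30 = 41 \left(-94\right) 30 = \left(-3854\right) 30 = -115620$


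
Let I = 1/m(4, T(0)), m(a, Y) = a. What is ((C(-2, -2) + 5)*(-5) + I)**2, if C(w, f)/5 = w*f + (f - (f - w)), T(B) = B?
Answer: 89401/16 ≈ 5587.6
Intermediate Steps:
C(w, f) = 5*w + 5*f*w (C(w, f) = 5*(w*f + (f - (f - w))) = 5*(f*w + (f + (w - f))) = 5*(f*w + w) = 5*(w + f*w) = 5*w + 5*f*w)
I = 1/4 ≈ 0.25000
((C(-2, -2) + 5)*(-5) + I)**2 = ((5*(-2)*(1 - 2) + 5)*(-5) + 1/4)**2 = ((5*(-2)*(-1) + 5)*(-5) + 1/4)**2 = ((10 + 5)*(-5) + 1/4)**2 = (15*(-5) + 1/4)**2 = (-75 + 1/4)**2 = (-299/4)**2 = 89401/16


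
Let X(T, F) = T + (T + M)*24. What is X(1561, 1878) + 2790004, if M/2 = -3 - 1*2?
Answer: 2828789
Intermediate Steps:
M = -10 (M = 2*(-3 - 1*2) = 2*(-3 - 2) = 2*(-5) = -10)
X(T, F) = -240 + 25*T (X(T, F) = T + (T - 10)*24 = T + (-10 + T)*24 = T + (-240 + 24*T) = -240 + 25*T)
X(1561, 1878) + 2790004 = (-240 + 25*1561) + 2790004 = (-240 + 39025) + 2790004 = 38785 + 2790004 = 2828789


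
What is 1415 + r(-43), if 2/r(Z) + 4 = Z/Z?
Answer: 4243/3 ≈ 1414.3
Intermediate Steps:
r(Z) = -⅔ (r(Z) = 2/(-4 + Z/Z) = 2/(-4 + 1) = 2/(-3) = 2*(-⅓) = -⅔)
1415 + r(-43) = 1415 - ⅔ = 4243/3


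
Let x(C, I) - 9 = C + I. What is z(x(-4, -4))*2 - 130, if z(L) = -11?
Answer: -152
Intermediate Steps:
x(C, I) = 9 + C + I (x(C, I) = 9 + (C + I) = 9 + C + I)
z(x(-4, -4))*2 - 130 = -11*2 - 130 = -22 - 130 = -152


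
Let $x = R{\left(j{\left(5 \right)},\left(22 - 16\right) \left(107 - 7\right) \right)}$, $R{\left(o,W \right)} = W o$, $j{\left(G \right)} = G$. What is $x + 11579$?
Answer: $14579$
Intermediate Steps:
$x = 3000$ ($x = \left(22 - 16\right) \left(107 - 7\right) 5 = 6 \cdot 100 \cdot 5 = 600 \cdot 5 = 3000$)
$x + 11579 = 3000 + 11579 = 14579$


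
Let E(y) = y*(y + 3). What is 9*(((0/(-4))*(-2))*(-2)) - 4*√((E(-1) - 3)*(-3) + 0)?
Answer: -4*√15 ≈ -15.492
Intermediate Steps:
E(y) = y*(3 + y)
9*(((0/(-4))*(-2))*(-2)) - 4*√((E(-1) - 3)*(-3) + 0) = 9*(((0/(-4))*(-2))*(-2)) - 4*√((-(3 - 1) - 3)*(-3) + 0) = 9*(((0*(-¼))*(-2))*(-2)) - 4*√((-1*2 - 3)*(-3) + 0) = 9*((0*(-2))*(-2)) - 4*√((-2 - 3)*(-3) + 0) = 9*(0*(-2)) - 4*√(-5*(-3) + 0) = 9*0 - 4*√(15 + 0) = 0 - 4*√15 = -4*√15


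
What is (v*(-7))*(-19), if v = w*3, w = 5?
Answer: 1995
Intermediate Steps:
v = 15 (v = 5*3 = 15)
(v*(-7))*(-19) = (15*(-7))*(-19) = -105*(-19) = 1995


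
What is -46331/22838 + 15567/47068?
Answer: -912594181/537469492 ≈ -1.6979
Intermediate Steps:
-46331/22838 + 15567/47068 = -912594181/537469492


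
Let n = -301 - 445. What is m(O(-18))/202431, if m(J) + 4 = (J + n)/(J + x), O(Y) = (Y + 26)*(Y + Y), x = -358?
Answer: -775/65385213 ≈ -1.1853e-5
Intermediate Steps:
n = -746
O(Y) = 2*Y*(26 + Y) (O(Y) = (26 + Y)*(2*Y) = 2*Y*(26 + Y))
m(J) = -4 + (-746 + J)/(-358 + J) (m(J) = -4 + (J - 746)/(J - 358) = -4 + (-746 + J)/(-358 + J))
m(O(-18))/202431 = ((686 - 6*(-18)*(26 - 18))/(-358 + 2*(-18)*(26 - 18)))/202431 = ((686 - 6*(-18)*8)/(-358 + 2*(-18)*8))*(1/202431) = ((686 - 3*(-288))/(-358 - 288))*(1/202431) = ((686 + 864)/(-646))*(1/202431) = -1/646*1550*(1/202431) = -775/323*1/202431 = -775/65385213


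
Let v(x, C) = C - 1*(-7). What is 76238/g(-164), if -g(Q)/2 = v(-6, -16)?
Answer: 38119/9 ≈ 4235.4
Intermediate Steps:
v(x, C) = 7 + C (v(x, C) = C + 7 = 7 + C)
g(Q) = 18 (g(Q) = -2*(7 - 16) = -2*(-9) = 18)
76238/g(-164) = 76238/18 = 76238*(1/18) = 38119/9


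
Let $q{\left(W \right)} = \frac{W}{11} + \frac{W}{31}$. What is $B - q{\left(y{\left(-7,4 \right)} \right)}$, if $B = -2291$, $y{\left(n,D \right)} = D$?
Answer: $- \frac{781399}{341} \approx -2291.5$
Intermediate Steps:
$q{\left(W \right)} = \frac{42 W}{341}$ ($q{\left(W \right)} = W \frac{1}{11} + W \frac{1}{31} = \frac{W}{11} + \frac{W}{31} = \frac{42 W}{341}$)
$B - q{\left(y{\left(-7,4 \right)} \right)} = -2291 - \frac{42}{341} \cdot 4 = -2291 - \frac{168}{341} = - \frac{781399}{341}$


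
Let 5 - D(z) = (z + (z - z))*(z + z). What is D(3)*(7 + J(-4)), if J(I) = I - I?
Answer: -91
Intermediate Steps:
D(z) = 5 - 2*z² (D(z) = 5 - (z + (z - z))*(z + z) = 5 - (z + 0)*2*z = 5 - z*2*z = 5 - 2*z²)
J(I) = 0
D(3)*(7 + J(-4)) = (5 - 2*3²)*(7 + 0) = (5 - 2*9)*7 = (5 - 18)*7 = -13*7 = -91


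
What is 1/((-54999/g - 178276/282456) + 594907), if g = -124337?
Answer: 8779932918/5223241894572259 ≈ 1.6809e-6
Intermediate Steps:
1/((-54999/g - 178276/282456) + 594907) = 1/((-54999/(-124337) - 178276/282456) + 594907) = 1/((-54999*(-1/124337) - 178276*1/282456) + 594907) = 1/((54999/124337 - 44569/70614) + 594907) = 1/(-1657876367/8779932918 + 594907) = 1/(5223241894572259/8779932918) = 8779932918/5223241894572259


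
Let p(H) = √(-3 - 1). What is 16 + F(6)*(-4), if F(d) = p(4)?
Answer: 16 - 8*I ≈ 16.0 - 8.0*I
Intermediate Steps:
p(H) = 2*I (p(H) = √(-4) = 2*I)
F(d) = 2*I
16 + F(6)*(-4) = 16 + (2*I)*(-4) = 16 - 8*I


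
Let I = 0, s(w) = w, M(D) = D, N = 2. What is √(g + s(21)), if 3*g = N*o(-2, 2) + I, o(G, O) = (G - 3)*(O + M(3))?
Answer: √39/3 ≈ 2.0817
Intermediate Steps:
o(G, O) = (-3 + G)*(3 + O) (o(G, O) = (G - 3)*(O + 3) = (-3 + G)*(3 + O))
g = -50/3 (g = (2*(-9 - 3*2 + 3*(-2) - 2*2) + 0)/3 = (2*(-9 - 6 - 6 - 4) + 0)/3 = (2*(-25) + 0)/3 = (-50 + 0)/3 = (⅓)*(-50) = -50/3 ≈ -16.667)
√(g + s(21)) = √(-50/3 + 21) = √(13/3) = √39/3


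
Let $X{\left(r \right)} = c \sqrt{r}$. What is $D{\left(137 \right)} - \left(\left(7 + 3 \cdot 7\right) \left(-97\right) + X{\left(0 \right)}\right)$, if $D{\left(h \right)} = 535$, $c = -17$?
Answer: $3251$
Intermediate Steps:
$X{\left(r \right)} = - 17 \sqrt{r}$
$D{\left(137 \right)} - \left(\left(7 + 3 \cdot 7\right) \left(-97\right) + X{\left(0 \right)}\right) = 535 - \left(\left(7 + 3 \cdot 7\right) \left(-97\right) - 17 \sqrt{0}\right) = 535 - \left(\left(7 + 21\right) \left(-97\right) - 0\right) = 535 - \left(28 \left(-97\right) + 0\right) = 535 - \left(-2716 + 0\right) = 535 - -2716 = 535 + 2716 = 3251$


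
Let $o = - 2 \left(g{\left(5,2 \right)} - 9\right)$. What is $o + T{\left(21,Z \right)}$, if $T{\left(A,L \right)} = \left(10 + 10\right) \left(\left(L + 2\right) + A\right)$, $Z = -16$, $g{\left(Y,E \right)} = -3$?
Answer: $164$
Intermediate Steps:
$T{\left(A,L \right)} = 40 + 20 A + 20 L$ ($T{\left(A,L \right)} = 20 \left(\left(2 + L\right) + A\right) = 20 \left(2 + A + L\right) = 40 + 20 A + 20 L$)
$o = 24$ ($o = - 2 \left(-3 - 9\right) = \left(-2\right) \left(-12\right) = 24$)
$o + T{\left(21,Z \right)} = 24 + \left(40 + 20 \cdot 21 + 20 \left(-16\right)\right) = 24 + \left(40 + 420 - 320\right) = 24 + 140 = 164$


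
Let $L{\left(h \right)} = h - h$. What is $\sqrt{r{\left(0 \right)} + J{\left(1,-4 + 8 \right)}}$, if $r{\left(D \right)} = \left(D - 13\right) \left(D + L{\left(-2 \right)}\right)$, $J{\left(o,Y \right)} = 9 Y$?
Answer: $6$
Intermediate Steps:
$L{\left(h \right)} = 0$
$r{\left(D \right)} = D \left(-13 + D\right)$ ($r{\left(D \right)} = \left(D - 13\right) \left(D + 0\right) = \left(-13 + D\right) D = D \left(-13 + D\right)$)
$\sqrt{r{\left(0 \right)} + J{\left(1,-4 + 8 \right)}} = \sqrt{0 \left(-13 + 0\right) + 9 \left(-4 + 8\right)} = \sqrt{0 \left(-13\right) + 9 \cdot 4} = \sqrt{0 + 36} = \sqrt{36} = 6$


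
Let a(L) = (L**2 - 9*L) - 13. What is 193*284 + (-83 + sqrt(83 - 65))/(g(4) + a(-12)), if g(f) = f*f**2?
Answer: 16607953/303 + sqrt(2)/101 ≈ 54812.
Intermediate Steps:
a(L) = -13 + L**2 - 9*L
g(f) = f**3
193*284 + (-83 + sqrt(83 - 65))/(g(4) + a(-12)) = 193*284 + (-83 + sqrt(83 - 65))/(4**3 + (-13 + (-12)**2 - 9*(-12))) = 54812 + (-83 + sqrt(18))/(64 + (-13 + 144 + 108)) = 54812 + (-83 + 3*sqrt(2))/(64 + 239) = 54812 + (-83 + 3*sqrt(2))/303 = 54812 + (-83 + 3*sqrt(2))*(1/303) = 54812 + (-83/303 + sqrt(2)/101) = 16607953/303 + sqrt(2)/101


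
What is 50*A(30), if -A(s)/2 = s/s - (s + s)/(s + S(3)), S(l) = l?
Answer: 900/11 ≈ 81.818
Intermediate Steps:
A(s) = -2 + 4*s/(3 + s) (A(s) = -2*(s/s - (s + s)/(s + 3)) = -2*(1 - 2*s/(3 + s)) = -2 + 4*s/(3 + s))
50*A(30) = 50*(2*(-3 + 30)/(3 + 30)) = 50*(2*27/33) = 50*(2*(1/33)*27) = 50*(18/11) = 900/11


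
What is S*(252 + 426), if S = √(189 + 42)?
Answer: 678*√231 ≈ 10305.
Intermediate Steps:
S = √231 ≈ 15.199
S*(252 + 426) = √231*(252 + 426) = √231*678 = 678*√231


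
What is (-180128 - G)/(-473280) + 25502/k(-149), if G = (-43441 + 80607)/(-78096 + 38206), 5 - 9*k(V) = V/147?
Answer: 4683620482358101/122714404800 ≈ 38167.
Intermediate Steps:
k(V) = 5/9 - V/1323 (k(V) = 5/9 - V/(9*147) = 5/9 - V/1323)
G = -18583/19945 (G = 37166/(-39890) = 37166*(-1/39890) = -18583/19945 ≈ -0.93171)
(-180128 - G)/(-473280) + 25502/k(-149) = (-180128 - 1*(-18583/19945))/(-473280) + 25502/(5/9 - 1/1323*(-149)) = (-180128 + 18583/19945)*(-1/473280) + 25502/(5/9 + 149/1323) = -3592634377/19945*(-1/473280) + 25502/(884/1323) = 3592634377/9439569600 + 25502*(1323/884) = 3592634377/9439569600 + 16869573/442 = 4683620482358101/122714404800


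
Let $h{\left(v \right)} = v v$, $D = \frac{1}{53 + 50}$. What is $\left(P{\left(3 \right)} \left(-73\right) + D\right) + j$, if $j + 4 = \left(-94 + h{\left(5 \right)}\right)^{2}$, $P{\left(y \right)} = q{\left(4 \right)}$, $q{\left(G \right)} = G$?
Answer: $\frac{459896}{103} \approx 4465.0$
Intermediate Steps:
$P{\left(y \right)} = 4$
$D = \frac{1}{103} \approx 0.0097087$
$h{\left(v \right)} = v^{2}$
$j = 4757$ ($j = -4 + \left(-94 + 5^{2}\right)^{2} = -4 + \left(-94 + 25\right)^{2} = -4 + \left(-69\right)^{2} = -4 + 4761 = 4757$)
$\left(P{\left(3 \right)} \left(-73\right) + D\right) + j = \left(4 \left(-73\right) + \frac{1}{103}\right) + 4757 = \left(-292 + \frac{1}{103}\right) + 4757 = - \frac{30075}{103} + 4757 = \frac{459896}{103}$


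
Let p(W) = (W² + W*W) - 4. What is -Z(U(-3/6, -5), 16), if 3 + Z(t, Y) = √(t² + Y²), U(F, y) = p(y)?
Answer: 3 - 2*√593 ≈ -45.703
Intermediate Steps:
p(W) = -4 + 2*W² (p(W) = (W² + W²) - 4 = 2*W² - 4 = -4 + 2*W²)
U(F, y) = -4 + 2*y²
Z(t, Y) = -3 + √(Y² + t²) (Z(t, Y) = -3 + √(t² + Y²) = -3 + √(Y² + t²))
-Z(U(-3/6, -5), 16) = -(-3 + √(16² + (-4 + 2*(-5)²)²)) = -(-3 + √(256 + (-4 + 2*25)²)) = -(-3 + √(256 + (-4 + 50)²)) = -(-3 + √(256 + 46²)) = -(-3 + √(256 + 2116)) = -(-3 + √2372) = -(-3 + 2*√593) = 3 - 2*√593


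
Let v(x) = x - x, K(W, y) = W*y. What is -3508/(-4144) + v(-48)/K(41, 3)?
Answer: 877/1036 ≈ 0.84653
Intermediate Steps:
v(x) = 0
-3508/(-4144) + v(-48)/K(41, 3) = -3508/(-4144) + 0/((41*3)) = -3508*(-1/4144) + 0/123 = 877/1036 + 0*(1/123) = 877/1036 + 0 = 877/1036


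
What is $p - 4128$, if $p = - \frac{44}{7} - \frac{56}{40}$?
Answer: $- \frac{144749}{35} \approx -4135.7$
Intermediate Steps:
$p = - \frac{269}{35}$ ($p = \left(-44\right) \frac{1}{7} - \frac{7}{5} = - \frac{44}{7} - \frac{7}{5} = - \frac{269}{35} \approx -7.6857$)
$p - 4128 = - \frac{269}{35} - 4128 = - \frac{144749}{35}$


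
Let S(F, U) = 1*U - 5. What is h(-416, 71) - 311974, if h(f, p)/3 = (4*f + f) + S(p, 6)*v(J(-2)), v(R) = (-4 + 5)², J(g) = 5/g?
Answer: -318211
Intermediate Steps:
S(F, U) = -5 + U (S(F, U) = U - 5 = -5 + U)
v(R) = 1 (v(R) = 1² = 1)
h(f, p) = 3 + 15*f (h(f, p) = 3*((4*f + f) + (-5 + 6)*1) = 3*(5*f + 1*1) = 3*(5*f + 1) = 3*(1 + 5*f) = 3 + 15*f)
h(-416, 71) - 311974 = (3 + 15*(-416)) - 311974 = (3 - 6240) - 311974 = -6237 - 311974 = -318211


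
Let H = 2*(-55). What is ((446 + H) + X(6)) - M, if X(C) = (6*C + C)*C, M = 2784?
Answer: -2196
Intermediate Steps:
X(C) = 7*C**2 (X(C) = (7*C)*C = 7*C**2)
H = -110
((446 + H) + X(6)) - M = ((446 - 110) + 7*6**2) - 1*2784 = (336 + 7*36) - 2784 = (336 + 252) - 2784 = 588 - 2784 = -2196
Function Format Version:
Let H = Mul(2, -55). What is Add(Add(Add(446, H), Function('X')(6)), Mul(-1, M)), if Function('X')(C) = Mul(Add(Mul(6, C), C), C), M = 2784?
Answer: -2196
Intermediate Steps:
Function('X')(C) = Mul(7, Pow(C, 2)) (Function('X')(C) = Mul(Mul(7, C), C) = Mul(7, Pow(C, 2)))
H = -110
Add(Add(Add(446, H), Function('X')(6)), Mul(-1, M)) = Add(Add(Add(446, -110), Mul(7, Pow(6, 2))), Mul(-1, 2784)) = Add(Add(336, Mul(7, 36)), -2784) = Add(Add(336, 252), -2784) = Add(588, -2784) = -2196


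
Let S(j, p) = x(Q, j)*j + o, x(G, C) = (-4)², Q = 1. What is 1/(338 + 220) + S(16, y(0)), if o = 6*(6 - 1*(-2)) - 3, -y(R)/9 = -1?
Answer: 167959/558 ≈ 301.00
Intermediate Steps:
y(R) = 9 (y(R) = -9*(-1) = 9)
x(G, C) = 16
o = 45 (o = 6*(6 + 2) - 3 = 6*8 - 3 = 48 - 3 = 45)
S(j, p) = 45 + 16*j (S(j, p) = 16*j + 45 = 45 + 16*j)
1/(338 + 220) + S(16, y(0)) = 1/(338 + 220) + (45 + 16*16) = 1/558 + (45 + 256) = 1/558 + 301 = 167959/558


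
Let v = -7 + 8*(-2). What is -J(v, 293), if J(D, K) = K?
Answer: -293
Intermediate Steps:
v = -23 (v = -7 - 16 = -23)
-J(v, 293) = -1*293 = -293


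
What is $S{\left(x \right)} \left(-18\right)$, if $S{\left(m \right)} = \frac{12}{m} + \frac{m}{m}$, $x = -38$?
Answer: $- \frac{234}{19} \approx -12.316$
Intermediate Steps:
$S{\left(m \right)} = 1 + \frac{12}{m}$ ($S{\left(m \right)} = \frac{12}{m} + 1 = 1 + \frac{12}{m}$)
$S{\left(x \right)} \left(-18\right) = \frac{12 - 38}{-38} \left(-18\right) = \left(- \frac{1}{38}\right) \left(-26\right) \left(-18\right) = \frac{13}{19} \left(-18\right) = - \frac{234}{19}$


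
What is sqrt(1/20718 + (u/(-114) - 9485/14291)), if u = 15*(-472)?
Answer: sqrt(216046957379030612242)/1875179274 ≈ 7.8385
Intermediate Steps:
u = -7080
sqrt(1/20718 + (u/(-114) - 9485/14291)) = sqrt(1/20718 + (-7080/(-114) - 9485/14291)) = sqrt(1/20718 + (-7080*(-1/114) - 9485*1/14291)) = sqrt(1/20718 + (1180/19 - 9485/14291)) = sqrt(1/20718 + 16683165/271529) = sqrt(345642083999/5625537822) = sqrt(216046957379030612242)/1875179274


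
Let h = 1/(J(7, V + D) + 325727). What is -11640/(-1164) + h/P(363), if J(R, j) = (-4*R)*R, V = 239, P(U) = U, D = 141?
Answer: 1181677531/118167753 ≈ 10.000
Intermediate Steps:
J(R, j) = -4*R²
h = 1/325531 (h = 1/(-4*7² + 325727) = 1/(-4*49 + 325727) = 1/(-196 + 325727) = 1/325531 ≈ 3.0719e-6)
-11640/(-1164) + h/P(363) = -11640/(-1164) + (1/325531)/363 = -11640*(-1/1164) + (1/325531)*(1/363) = 10 + 1/118167753 = 1181677531/118167753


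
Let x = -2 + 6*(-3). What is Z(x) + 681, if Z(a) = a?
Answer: 661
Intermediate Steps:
x = -20 (x = -2 - 18 = -20)
Z(x) + 681 = -20 + 681 = 661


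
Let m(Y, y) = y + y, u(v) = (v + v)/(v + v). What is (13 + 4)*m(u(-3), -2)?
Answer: -68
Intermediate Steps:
u(v) = 1 (u(v) = (2*v)/((2*v)) = (2*v)*(1/(2*v)) = 1)
m(Y, y) = 2*y
(13 + 4)*m(u(-3), -2) = (13 + 4)*(2*(-2)) = 17*(-4) = -68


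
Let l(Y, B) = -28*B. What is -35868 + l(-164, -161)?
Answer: -31360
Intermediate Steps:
-35868 + l(-164, -161) = -35868 - 28*(-161) = -35868 + 4508 = -31360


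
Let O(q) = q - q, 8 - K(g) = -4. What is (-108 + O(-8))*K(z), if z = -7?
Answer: -1296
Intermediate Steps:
K(g) = 12 (K(g) = 8 - 1*(-4) = 8 + 4 = 12)
O(q) = 0
(-108 + O(-8))*K(z) = (-108 + 0)*12 = -108*12 = -1296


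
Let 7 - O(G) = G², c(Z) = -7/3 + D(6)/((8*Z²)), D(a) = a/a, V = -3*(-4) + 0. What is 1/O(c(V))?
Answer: 1327104/2069759 ≈ 0.64119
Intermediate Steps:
V = 12 (V = 12 + 0 = 12)
D(a) = 1
c(Z) = -7/3 + 1/(8*Z²)
O(G) = 7 - G²
1/O(c(V)) = 1/(7 - (-7/3 + (⅛)/12²)²) = 1/(7 - (-7/3 + (⅛)*(1/144))²) = 1/(7 - (-7/3 + 1/1152)²) = 1/(7 - (-2687/1152)²) = 1/(7 - 1*7219969/1327104) = 1/(7 - 7219969/1327104) = 1/(2069759/1327104) = 1327104/2069759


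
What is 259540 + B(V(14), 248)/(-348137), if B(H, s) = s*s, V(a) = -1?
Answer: 90355415476/348137 ≈ 2.5954e+5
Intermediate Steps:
B(H, s) = s²
259540 + B(V(14), 248)/(-348137) = 259540 + 248²/(-348137) = 259540 + 61504*(-1/348137) = 259540 - 61504/348137 = 90355415476/348137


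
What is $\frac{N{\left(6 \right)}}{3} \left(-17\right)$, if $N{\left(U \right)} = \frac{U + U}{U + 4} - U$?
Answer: $\frac{136}{5} \approx 27.2$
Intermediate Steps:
$N{\left(U \right)} = - U + \frac{2 U}{4 + U}$ ($N{\left(U \right)} = \frac{2 U}{4 + U} - U = - U + \frac{2 U}{4 + U}$)
$\frac{N{\left(6 \right)}}{3} \left(-17\right) = \frac{\left(-1\right) 6 \frac{1}{4 + 6} \left(2 + 6\right)}{3} \left(-17\right) = \left(-1\right) 6 \cdot \frac{1}{10} \cdot 8 \cdot \frac{1}{3} \left(-17\right) = \left(- \frac{24}{5}\right) \frac{1}{3} \left(-17\right) = \left(- \frac{8}{5}\right) \left(-17\right) = \frac{136}{5}$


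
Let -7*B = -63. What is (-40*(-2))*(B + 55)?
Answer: 5120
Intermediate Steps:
B = 9 (B = -⅐*(-63) = 9)
(-40*(-2))*(B + 55) = (-40*(-2))*(9 + 55) = 80*64 = 5120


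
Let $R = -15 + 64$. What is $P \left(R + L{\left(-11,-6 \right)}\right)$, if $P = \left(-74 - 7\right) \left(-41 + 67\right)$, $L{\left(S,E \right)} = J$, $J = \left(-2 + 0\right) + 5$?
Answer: $-109512$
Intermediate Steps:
$J = 3$ ($J = -2 + 5 = 3$)
$L{\left(S,E \right)} = 3$
$R = 49$
$P = -2106$ ($P = \left(-81\right) 26 = -2106$)
$P \left(R + L{\left(-11,-6 \right)}\right) = - 2106 \left(49 + 3\right) = \left(-2106\right) 52 = -109512$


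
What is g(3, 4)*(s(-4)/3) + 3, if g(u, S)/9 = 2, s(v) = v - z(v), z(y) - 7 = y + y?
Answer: -15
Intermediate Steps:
z(y) = 7 + 2*y (z(y) = 7 + (y + y) = 7 + 2*y)
s(v) = -7 - v (s(v) = v - (7 + 2*v) = v + (-7 - 2*v) = -7 - v)
g(u, S) = 18 (g(u, S) = 9*2 = 18)
g(3, 4)*(s(-4)/3) + 3 = 18*((-7 - 1*(-4))/3) + 3 = 18*((-7 + 4)*(⅓)) + 3 = 18*(-3*⅓) + 3 = 18*(-1) + 3 = -18 + 3 = -15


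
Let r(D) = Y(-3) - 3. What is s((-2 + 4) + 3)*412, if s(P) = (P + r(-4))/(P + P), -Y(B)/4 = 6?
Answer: -4532/5 ≈ -906.40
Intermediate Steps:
Y(B) = -24 (Y(B) = -4*6 = -24)
r(D) = -27 (r(D) = -24 - 3 = -27)
s(P) = (-27 + P)/(2*P) (s(P) = (P - 27)/(P + P) = (-27 + P)/((2*P)) = (-27 + P)*(1/(2*P)) = (-27 + P)/(2*P))
s((-2 + 4) + 3)*412 = ((-27 + ((-2 + 4) + 3))/(2*((-2 + 4) + 3)))*412 = ((-27 + (2 + 3))/(2*(2 + 3)))*412 = ((1/2)*(-27 + 5)/5)*412 = ((1/2)*(1/5)*(-22))*412 = -11/5*412 = -4532/5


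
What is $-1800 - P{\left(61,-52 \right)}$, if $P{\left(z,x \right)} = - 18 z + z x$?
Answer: $2470$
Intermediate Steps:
$P{\left(z,x \right)} = - 18 z + x z$
$-1800 - P{\left(61,-52 \right)} = -1800 - 61 \left(-18 - 52\right) = -1800 - 61 \left(-70\right) = -1800 - -4270 = -1800 + 4270 = 2470$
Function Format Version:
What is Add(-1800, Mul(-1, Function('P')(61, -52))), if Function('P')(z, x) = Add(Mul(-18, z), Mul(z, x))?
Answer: 2470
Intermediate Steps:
Function('P')(z, x) = Add(Mul(-18, z), Mul(x, z))
Add(-1800, Mul(-1, Function('P')(61, -52))) = Add(-1800, Mul(-1, Mul(61, Add(-18, -52)))) = Add(-1800, Mul(-1, Mul(61, -70))) = Add(-1800, Mul(-1, -4270)) = Add(-1800, 4270) = 2470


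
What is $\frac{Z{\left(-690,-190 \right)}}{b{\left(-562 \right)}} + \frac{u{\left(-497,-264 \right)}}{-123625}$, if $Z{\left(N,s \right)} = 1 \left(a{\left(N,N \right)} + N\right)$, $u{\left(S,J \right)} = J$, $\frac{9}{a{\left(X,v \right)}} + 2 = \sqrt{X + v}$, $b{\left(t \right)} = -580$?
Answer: $\frac{11827107333}{9923626000} + \frac{9 i \sqrt{345}}{401360} \approx 1.1918 + 0.0004165 i$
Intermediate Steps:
$a{\left(X,v \right)} = \frac{9}{-2 + \sqrt{X + v}}$
$Z{\left(N,s \right)} = N + \frac{9}{-2 + \sqrt{2} \sqrt{N}}$ ($Z{\left(N,s \right)} = 1 \left(\frac{9}{-2 + \sqrt{N + N}} + N\right) = 1 \left(\frac{9}{-2 + \sqrt{2 N}} + N\right) = 1 \left(\frac{9}{-2 + \sqrt{2} \sqrt{N}} + N\right) = 1 \left(N + \frac{9}{-2 + \sqrt{2} \sqrt{N}}\right) = N + \frac{9}{-2 + \sqrt{2} \sqrt{N}}$)
$\frac{Z{\left(-690,-190 \right)}}{b{\left(-562 \right)}} + \frac{u{\left(-497,-264 \right)}}{-123625} = \frac{-690 + \frac{9}{-2 + \sqrt{2} \sqrt{-690}}}{-580} - \frac{264}{-123625} = \left(-690 + \frac{9}{-2 + \sqrt{2} i \sqrt{690}}\right) \left(- \frac{1}{580}\right) - - \frac{264}{123625} = \left(-690 + \frac{9}{-2 + 2 i \sqrt{345}}\right) \left(- \frac{1}{580}\right) + \frac{264}{123625} = \left(\frac{69}{58} - \frac{9}{580 \left(-2 + 2 i \sqrt{345}\right)}\right) + \frac{264}{123625} = \frac{8545437}{7170250} - \frac{9}{580 \left(-2 + 2 i \sqrt{345}\right)}$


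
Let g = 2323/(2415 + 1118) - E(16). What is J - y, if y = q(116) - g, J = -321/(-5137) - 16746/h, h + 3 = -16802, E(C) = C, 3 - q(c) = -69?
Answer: -26315977994054/304994297905 ≈ -86.283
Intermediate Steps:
q(c) = 72 (q(c) = 3 - 1*(-69) = 3 + 69 = 72)
h = -16805 (h = -3 - 16802 = -16805)
g = -54205/3533 (g = 2323/(2415 + 1118) - 1*16 = 2323/3533 - 16 = -54205/3533 ≈ -15.342)
J = 91418607/86327285 (J = -321/(-5137) - 16746/(-16805) = -321*(-1/5137) - 16746*(-1/16805) = 321/5137 + 16746/16805 = 91418607/86327285 ≈ 1.0590)
y = 308581/3533 (y = 72 - 1*(-54205/3533) = 72 + 54205/3533 = 308581/3533 ≈ 87.343)
J - y = 91418607/86327285 - 1*308581/3533 = 91418607/86327285 - 308581/3533 = -26315977994054/304994297905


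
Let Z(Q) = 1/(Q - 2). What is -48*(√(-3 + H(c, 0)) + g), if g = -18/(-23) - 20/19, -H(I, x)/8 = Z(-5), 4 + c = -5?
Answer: 5664/437 - 48*I*√91/7 ≈ 12.961 - 65.413*I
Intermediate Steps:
c = -9 (c = -4 - 5 = -9)
Z(Q) = 1/(-2 + Q)
H(I, x) = 8/7 (H(I, x) = -8/(-2 - 5) = -8/(-7) = -8*(-⅐) = 8/7)
g = -118/437 (g = -18*(-1/23) - 20*1/19 = 18/23 - 20/19 = -118/437 ≈ -0.27002)
-48*(√(-3 + H(c, 0)) + g) = -48*(√(-3 + 8/7) - 118/437) = -48*(√(-13/7) - 118/437) = -48*(I*√91/7 - 118/437) = -48*(-118/437 + I*√91/7) = 5664/437 - 48*I*√91/7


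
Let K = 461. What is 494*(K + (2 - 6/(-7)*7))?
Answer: 231686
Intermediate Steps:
494*(K + (2 - 6/(-7)*7)) = 494*(461 + (2 - 6/(-7)*7)) = 494*(461 + (2 - 6*(-1/7)*7)) = 494*(461 + (2 + (6/7)*7)) = 494*(461 + (2 + 6)) = 494*(461 + 8) = 494*469 = 231686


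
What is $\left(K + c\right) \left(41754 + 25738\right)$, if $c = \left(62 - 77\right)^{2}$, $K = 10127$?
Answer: $698677184$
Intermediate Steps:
$c = 225$ ($c = \left(-15\right)^{2} = 225$)
$\left(K + c\right) \left(41754 + 25738\right) = \left(10127 + 225\right) \left(41754 + 25738\right) = 10352 \cdot 67492 = 698677184$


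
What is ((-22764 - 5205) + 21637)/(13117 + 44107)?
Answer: -1583/14306 ≈ -0.11065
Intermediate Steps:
((-22764 - 5205) + 21637)/(13117 + 44107) = (-27969 + 21637)/57224 = -6332*1/57224 = -1583/14306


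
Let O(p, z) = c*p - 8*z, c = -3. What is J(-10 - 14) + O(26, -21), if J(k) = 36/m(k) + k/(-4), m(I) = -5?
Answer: 444/5 ≈ 88.800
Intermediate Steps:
O(p, z) = -8*z - 3*p (O(p, z) = -3*p - 8*z = -8*z - 3*p)
J(k) = -36/5 - k/4 (J(k) = 36/(-5) + k/(-4) = 36*(-⅕) + k*(-¼) = -36/5 - k/4)
J(-10 - 14) + O(26, -21) = (-36/5 - (-10 - 14)/4) + (-8*(-21) - 3*26) = (-36/5 - ¼*(-24)) + (168 - 78) = (-36/5 + 6) + 90 = -6/5 + 90 = 444/5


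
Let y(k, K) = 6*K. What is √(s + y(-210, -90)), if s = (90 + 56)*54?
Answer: 12*√51 ≈ 85.697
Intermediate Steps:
s = 7884 (s = 146*54 = 7884)
√(s + y(-210, -90)) = √(7884 + 6*(-90)) = √(7884 - 540) = √7344 = 12*√51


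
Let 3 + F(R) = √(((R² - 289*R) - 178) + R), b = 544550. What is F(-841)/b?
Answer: -3/544550 + 3*√105479/544550 ≈ 0.0017837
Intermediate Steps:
F(R) = -3 + √(-178 + R² - 288*R) (F(R) = -3 + √(((R² - 289*R) - 178) + R) = -3 + √((-178 + R² - 289*R) + R) = -3 + √(-178 + R² - 288*R))
F(-841)/b = (-3 + √(-178 + (-841)² - 288*(-841)))/544550 = (-3 + √(-178 + 707281 + 242208))*(1/544550) = (-3 + √949311)*(1/544550) = (-3 + 3*√105479)*(1/544550) = -3/544550 + 3*√105479/544550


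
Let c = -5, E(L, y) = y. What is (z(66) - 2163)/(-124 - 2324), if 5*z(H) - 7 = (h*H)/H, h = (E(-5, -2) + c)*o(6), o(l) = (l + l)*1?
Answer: 2723/3060 ≈ 0.88987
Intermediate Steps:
o(l) = 2*l (o(l) = (2*l)*1 = 2*l)
h = -84 (h = (-2 - 5)*(2*6) = -7*12 = -84)
z(H) = -77/5 (z(H) = 7/5 + ((-84*H)/H)/5 = 7/5 + (⅕)*(-84) = 7/5 - 84/5 = -77/5)
(z(66) - 2163)/(-124 - 2324) = (-77/5 - 2163)/(-124 - 2324) = -10892/5/(-2448) = -10892/5*(-1/2448) = 2723/3060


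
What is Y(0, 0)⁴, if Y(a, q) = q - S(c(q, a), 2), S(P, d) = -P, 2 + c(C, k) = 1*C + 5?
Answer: 81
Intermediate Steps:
c(C, k) = 3 + C (c(C, k) = -2 + (1*C + 5) = -2 + (C + 5) = -2 + (5 + C) = 3 + C)
Y(a, q) = 3 + 2*q (Y(a, q) = q - (-1)*(3 + q) = q - (-3 - q) = q + (3 + q) = 3 + 2*q)
Y(0, 0)⁴ = (3 + 2*0)⁴ = (3 + 0)⁴ = 3⁴ = 81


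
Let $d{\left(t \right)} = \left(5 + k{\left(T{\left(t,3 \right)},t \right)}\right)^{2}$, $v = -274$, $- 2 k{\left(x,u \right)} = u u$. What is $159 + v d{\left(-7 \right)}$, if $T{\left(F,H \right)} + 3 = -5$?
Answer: $- \frac{208059}{2} \approx -1.0403 \cdot 10^{5}$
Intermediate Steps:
$T{\left(F,H \right)} = -8$ ($T{\left(F,H \right)} = -3 - 5 = -8$)
$k{\left(x,u \right)} = - \frac{u^{2}}{2}$ ($k{\left(x,u \right)} = - \frac{u u}{2} = - \frac{u^{2}}{2}$)
$d{\left(t \right)} = \left(5 - \frac{t^{2}}{2}\right)^{2}$
$159 + v d{\left(-7 \right)} = 159 - 274 \frac{\left(-10 + \left(-7\right)^{2}\right)^{2}}{4} = 159 - 274 \frac{\left(-10 + 49\right)^{2}}{4} = 159 - 274 \frac{39^{2}}{4} = 159 - 274 \cdot \frac{1}{4} \cdot 1521 = 159 - \frac{208377}{2} = - \frac{208059}{2}$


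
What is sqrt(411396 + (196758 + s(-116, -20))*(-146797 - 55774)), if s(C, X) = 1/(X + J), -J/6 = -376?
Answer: I*sqrt(49818287754677117)/1118 ≈ 1.9964e+5*I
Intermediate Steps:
J = 2256 (J = -6*(-376) = 2256)
s(C, X) = 1/(2256 + X) (s(C, X) = 1/(X + 2256) = 1/(2256 + X))
sqrt(411396 + (196758 + s(-116, -20))*(-146797 - 55774)) = sqrt(411396 + (196758 + 1/(2256 - 20))*(-146797 - 55774)) = sqrt(411396 + (196758 + 1/2236)*(-202571)) = sqrt(411396 + (439950889/2236)*(-202571)) = sqrt(411396 - 89121291535619/2236) = sqrt(-89120371654163/2236) = I*sqrt(49818287754677117)/1118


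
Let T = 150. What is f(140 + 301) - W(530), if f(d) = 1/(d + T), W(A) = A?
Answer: -313229/591 ≈ -530.00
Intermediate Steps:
f(d) = 1/(150 + d) (f(d) = 1/(d + 150) = 1/(150 + d))
f(140 + 301) - W(530) = 1/(150 + (140 + 301)) - 1*530 = 1/(150 + 441) - 530 = 1/591 - 530 = -313229/591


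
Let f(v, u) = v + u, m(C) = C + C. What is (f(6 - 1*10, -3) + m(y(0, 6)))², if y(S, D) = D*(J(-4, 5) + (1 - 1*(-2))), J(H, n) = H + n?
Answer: 1681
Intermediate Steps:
y(S, D) = 4*D (y(S, D) = D*((-4 + 5) + (1 - 1*(-2))) = D*(1 + (1 + 2)) = D*(1 + 3) = D*4 = 4*D)
m(C) = 2*C
f(v, u) = u + v
(f(6 - 1*10, -3) + m(y(0, 6)))² = ((-3 + (6 - 1*10)) + 2*(4*6))² = ((-3 + (6 - 10)) + 2*24)² = ((-3 - 4) + 48)² = (-7 + 48)² = 41² = 1681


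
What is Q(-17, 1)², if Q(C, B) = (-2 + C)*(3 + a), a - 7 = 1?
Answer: 43681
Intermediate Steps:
a = 8 (a = 7 + 1 = 8)
Q(C, B) = -22 + 11*C (Q(C, B) = (-2 + C)*(3 + 8) = (-2 + C)*11 = -22 + 11*C)
Q(-17, 1)² = (-22 + 11*(-17))² = (-22 - 187)² = (-209)² = 43681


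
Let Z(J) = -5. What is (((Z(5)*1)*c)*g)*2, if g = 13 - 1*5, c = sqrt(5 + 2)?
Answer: -80*sqrt(7) ≈ -211.66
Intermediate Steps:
c = sqrt(7) ≈ 2.6458
g = 8 (g = 13 - 5 = 8)
(((Z(5)*1)*c)*g)*2 = (((-5*1)*sqrt(7))*8)*2 = (-5*sqrt(7)*8)*2 = -40*sqrt(7)*2 = -80*sqrt(7)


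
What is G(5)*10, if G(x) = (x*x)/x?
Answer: 50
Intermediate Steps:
G(x) = x (G(x) = x²/x = x)
G(5)*10 = 5*10 = 50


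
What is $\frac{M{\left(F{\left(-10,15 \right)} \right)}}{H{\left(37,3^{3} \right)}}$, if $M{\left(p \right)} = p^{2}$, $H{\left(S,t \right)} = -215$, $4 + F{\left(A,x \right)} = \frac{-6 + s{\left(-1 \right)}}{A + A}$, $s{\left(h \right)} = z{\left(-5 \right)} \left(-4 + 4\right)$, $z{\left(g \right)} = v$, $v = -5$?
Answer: $- \frac{1369}{21500} \approx -0.063674$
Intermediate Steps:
$z{\left(g \right)} = -5$
$s{\left(h \right)} = 0$ ($s{\left(h \right)} = - 5 \left(-4 + 4\right) = \left(-5\right) 0 = 0$)
$F{\left(A,x \right)} = -4 - \frac{3}{A}$ ($F{\left(A,x \right)} = -4 + \frac{-6 + 0}{A + A} = -4 - \frac{6}{2 A} = -4 - 6 \frac{1}{2 A} = -4 - \frac{3}{A}$)
$\frac{M{\left(F{\left(-10,15 \right)} \right)}}{H{\left(37,3^{3} \right)}} = \frac{\left(-4 - \frac{3}{-10}\right)^{2}}{-215} = \left(-4 - - \frac{3}{10}\right)^{2} \left(- \frac{1}{215}\right) = \left(-4 + \frac{3}{10}\right)^{2} \left(- \frac{1}{215}\right) = \left(- \frac{37}{10}\right)^{2} \left(- \frac{1}{215}\right) = \frac{1369}{100} \left(- \frac{1}{215}\right) = - \frac{1369}{21500}$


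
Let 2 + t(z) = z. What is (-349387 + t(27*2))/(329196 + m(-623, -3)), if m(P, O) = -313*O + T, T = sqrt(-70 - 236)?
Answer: -12814190025/12109902059 + 116445*I*sqrt(34)/12109902059 ≈ -1.0582 + 5.6069e-5*I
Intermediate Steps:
T = 3*I*sqrt(34) (T = sqrt(-306) = 3*I*sqrt(34) ≈ 17.493*I)
t(z) = -2 + z
m(P, O) = -313*O + 3*I*sqrt(34)
(-349387 + t(27*2))/(329196 + m(-623, -3)) = (-349387 + (-2 + 27*2))/(329196 + (-313*(-3) + 3*I*sqrt(34))) = (-349387 + (-2 + 54))/(329196 + (939 + 3*I*sqrt(34))) = (-349387 + 52)/(330135 + 3*I*sqrt(34)) = -349335/(330135 + 3*I*sqrt(34))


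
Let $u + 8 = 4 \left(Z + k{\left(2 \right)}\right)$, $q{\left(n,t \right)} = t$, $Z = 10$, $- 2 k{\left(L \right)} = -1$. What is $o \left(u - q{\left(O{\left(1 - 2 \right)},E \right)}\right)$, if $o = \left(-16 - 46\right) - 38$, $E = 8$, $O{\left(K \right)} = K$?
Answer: $-2600$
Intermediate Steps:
$k{\left(L \right)} = \frac{1}{2}$ ($k{\left(L \right)} = \left(- \frac{1}{2}\right) \left(-1\right) = \frac{1}{2}$)
$u = 34$ ($u = -8 + 4 \left(10 + \frac{1}{2}\right) = -8 + 4 \cdot \frac{21}{2} = -8 + 42 = 34$)
$o = -100$ ($o = -62 - 38 = -100$)
$o \left(u - q{\left(O{\left(1 - 2 \right)},E \right)}\right) = - 100 \left(34 - 8\right) = \left(-100\right) 26 = -2600$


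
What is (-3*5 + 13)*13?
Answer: -26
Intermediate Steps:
(-3*5 + 13)*13 = (-15 + 13)*13 = -2*13 = -26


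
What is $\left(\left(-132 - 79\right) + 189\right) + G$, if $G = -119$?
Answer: $-141$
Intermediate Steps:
$\left(\left(-132 - 79\right) + 189\right) + G = \left(\left(-132 - 79\right) + 189\right) - 119 = \left(-211 + 189\right) - 119 = -22 - 119 = -141$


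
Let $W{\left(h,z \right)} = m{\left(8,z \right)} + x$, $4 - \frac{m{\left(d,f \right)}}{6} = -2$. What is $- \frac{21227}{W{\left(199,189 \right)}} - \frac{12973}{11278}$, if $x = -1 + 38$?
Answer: $- \frac{240345135}{823294} \approx -291.93$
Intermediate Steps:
$m{\left(d,f \right)} = 36$ ($m{\left(d,f \right)} = 24 - -12 = 24 + 12 = 36$)
$x = 37$
$W{\left(h,z \right)} = 73$ ($W{\left(h,z \right)} = 36 + 37 = 73$)
$- \frac{21227}{W{\left(199,189 \right)}} - \frac{12973}{11278} = - \frac{21227}{73} - \frac{12973}{11278} = - \frac{240345135}{823294}$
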